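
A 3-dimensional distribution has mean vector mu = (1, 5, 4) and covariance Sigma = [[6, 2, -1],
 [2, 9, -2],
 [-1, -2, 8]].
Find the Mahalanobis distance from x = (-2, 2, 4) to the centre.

Step 1 — centre the observation: (x - mu) = (-3, -3, 0).

Step 2 — invert Sigma (cofactor / det for 3×3, or solve directly):
  Sigma^{-1} = [[0.1813, -0.0373, 0.0133],
 [-0.0373, 0.1253, 0.0267],
 [0.0133, 0.0267, 0.1333]].

Step 3 — form the quadratic (x - mu)^T · Sigma^{-1} · (x - mu):
  Sigma^{-1} · (x - mu) = (-0.432, -0.264, -0.12).
  (x - mu)^T · [Sigma^{-1} · (x - mu)] = (-3)·(-0.432) + (-3)·(-0.264) + (0)·(-0.12) = 2.088.

Step 4 — take square root: d = √(2.088) ≈ 1.445.

d(x, mu) = √(2.088) ≈ 1.445


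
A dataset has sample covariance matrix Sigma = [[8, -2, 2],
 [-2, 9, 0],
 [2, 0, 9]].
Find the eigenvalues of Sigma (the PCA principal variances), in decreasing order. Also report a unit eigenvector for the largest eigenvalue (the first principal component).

Step 1 — characteristic polynomial p(λ) = det(λI - Sigma) = λ³ - tr·λ² + c_1·λ - det, where tr = trace, c_1 = sum of the principal 2×2 minors, det = det(Sigma):
  tr = 8 + 9 + 9 = 26,
  c_1 = (8·9 - (-2)²) + (8·9 - (2)²) + (9·9 - (0)²) = 68 + 68 + 81 = 217,
  det = 8·(9·9 - (0)²) - (-2)·((-2)·9 - (0)·(2)) + (2)·((-2)·(0) - 9·(2)) = 8·(81) - (-2)·(-18) + (2)·(-18) = 576.
  So p(λ) = λ³ - 26λ² + 217λ - 576.
Step 2 — look for an integer root (rational root theorem: any rational root is an integer divisor of 576). Testing λ = 9:
  p(9) = 729 - 2106 + 1953 - 576 = 0  ✓
  Dividing out (λ - 9): p(λ) = (λ - 9)(λ² - 17λ + 64).
Step 3 — remaining eigenvalues from the quadratic λ² - 17λ + 64 = 0:
  Δ = 17² - 4·64 = 289 - 256 = 33,  λ = (17 ± √33)/2 = (17 ± 5.7446)/2 ≈ 11.3723 or 5.6277.
  Sorted: λ_1 = 11.3723,  λ_2 = 9,  λ_3 = 5.6277  (check: sum = 26 = tr ✓).

Step 4 — unit eigenvector for λ_1 ≈ 11.3723: v spans the null space of (Sigma - λ_1 I), whose rows are
  r_1 = (-3.3723, -2, 2),  r_2 = (-2, -2.3723, 0),  r_3 = (2, 0, -2.3723).
  v is orthogonal to every row, so take v ∝ r_1 × r_2 = ((-2)·(0) - (2)·(-2.3723), (2)·(-2) - (-3.3723)·(0), (-3.3723)·(-2.3723) - (-2)·(-2)) ≈ (4.7446, -4, 4).
  Let u = (4.7446, -4, 4).
  ||u|| = √((4.7446)² + (-4)² + (4)²) = √(54.5109) ≈ 7.3831,  v_1 = u/||u|| ≈ (0.6426, -0.5418, 0.5418) (||v_1|| = 1).

λ_1 = 11.3723,  λ_2 = 9,  λ_3 = 5.6277;  v_1 ≈ (0.6426, -0.5418, 0.5418)


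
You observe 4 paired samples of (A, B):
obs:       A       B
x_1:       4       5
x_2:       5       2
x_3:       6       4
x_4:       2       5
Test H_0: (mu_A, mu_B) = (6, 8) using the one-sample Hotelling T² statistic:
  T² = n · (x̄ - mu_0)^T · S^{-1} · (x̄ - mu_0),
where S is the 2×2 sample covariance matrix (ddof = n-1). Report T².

Step 1 — sample mean vector:
  mean(A) = (4 + 5 + 6 + 2) / 4 = 17/4 = 4.25
  mean(B) = (5 + 2 + 4 + 5) / 4 = 16/4 = 4
  x̄ = (4.25, 4),  deviation x̄ - mu_0 = (4.25, 4) - (6, 8) = (-1.75, -4).

Step 2 — sample covariance matrix, S[i,j] = (1/(n-1)) · Σ_k (x_{k,i} - mean_i) · (x_{k,j} - mean_j), divisor n-1 = 3:
  S[A,A] = ((-0.25)·(-0.25) + (0.75)·(0.75) + (1.75)·(1.75) + (-2.25)·(-2.25)) / 3 = 8.75/3 = 2.9167
  S[A,B] = ((-0.25)·(1) + (0.75)·(-2) + (1.75)·(0) + (-2.25)·(1)) / 3 = -4/3 = -1.3333
  S[B,B] = ((1)·(1) + (-2)·(-2) + (0)·(0) + (1)·(1)) / 3 = 6/3 = 2
  S = [[2.9167, -1.3333],
 [-1.3333, 2]].

Step 3 — invert S. det(S) = 2.9167·2 - (-1.3333)² = 4.0556.
  S^{-1} = (1/det) · [[d, -b], [-b, a]] = [[0.4932, 0.3288],
 [0.3288, 0.7192]].

Step 4 — quadratic form (x̄ - mu_0)^T · S^{-1} · (x̄ - mu_0):
  S^{-1} · (x̄ - mu_0) = (-2.1781, -3.4521),
  (x̄ - mu_0)^T · [...] = (-1.75)·(-2.1781) + (-4)·(-3.4521) = 17.6199.

Step 5 — scale by n: T² = 4 · 17.6199 = 70.4795.

T² ≈ 70.4795


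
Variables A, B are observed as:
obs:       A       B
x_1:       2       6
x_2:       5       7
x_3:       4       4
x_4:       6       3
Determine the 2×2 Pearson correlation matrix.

Step 1 — column means:
  mean(A) = (2 + 5 + 4 + 6) / 4 = 17/4 = 4.25
  mean(B) = (6 + 7 + 4 + 3) / 4 = 20/4 = 5

Step 2 — sample variances and covariances s[i,j] = (1/(n-1)) · Σ_k (x_{k,i} - mean_i) · (x_{k,j} - mean_j), with n-1 = 3:
  s[A,A] = ((-2.25)·(-2.25) + (0.75)·(0.75) + (-0.25)·(-0.25) + (1.75)·(1.75)) / 3 = 8.75/3 = 2.9167
  s[A,B] = ((-2.25)·(1) + (0.75)·(2) + (-0.25)·(-1) + (1.75)·(-2)) / 3 = -4/3 = -1.3333
  s[B,B] = ((1)·(1) + (2)·(2) + (-1)·(-1) + (-2)·(-2)) / 3 = 10/3 = 3.3333
  Sample standard deviations s_i = √(s[i,i]):
  s(A) = √(2.9167) = 1.7078
  s(B) = √(3.3333) = 1.8257

Step 3 — r_{ij} = s_{ij} / (s_i · s_j):
  r[A,A] = 1 (diagonal).
  r[A,B] = -1.3333 / (1.7078 · 1.8257) = -1.3333 / 3.118 = -0.4276
  r[B,B] = 1 (diagonal).

R is symmetric with unit diagonal. Assembling:

R = [[1, -0.4276],
 [-0.4276, 1]]


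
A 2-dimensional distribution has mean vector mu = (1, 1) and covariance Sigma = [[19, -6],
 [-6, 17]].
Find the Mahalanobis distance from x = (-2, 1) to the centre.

Step 1 — centre the observation: (x - mu) = (-3, 0).

Step 2 — invert Sigma. det(Sigma) = 19·17 - (-6)² = 287.
  Sigma^{-1} = (1/det) · [[d, -b], [-b, a]] = [[0.0592, 0.0209],
 [0.0209, 0.0662]].

Step 3 — form the quadratic (x - mu)^T · Sigma^{-1} · (x - mu):
  Sigma^{-1} · (x - mu) = (-0.1777, -0.0627).
  (x - mu)^T · [Sigma^{-1} · (x - mu)] = (-3)·(-0.1777) + (0)·(-0.0627) = 0.5331.

Step 4 — take square root: d = √(0.5331) ≈ 0.7301.

d(x, mu) = √(0.5331) ≈ 0.7301


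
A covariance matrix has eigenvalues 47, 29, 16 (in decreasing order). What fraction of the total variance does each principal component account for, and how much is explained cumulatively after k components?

Step 1 — total variance = trace(Sigma) = Σ λ_i = 47 + 29 + 16 = 92.

Step 2 — fraction explained by component i = λ_i / Σ λ:
  PC1: 47/92 = 0.5109
  PC2: 29/92 = 0.3152
  PC3: 16/92 = 0.1739

Step 3 — cumulative fraction after k components = (λ_1 + ... + λ_k) / Σ λ:
  k = 1: 47/92 = 0.5109
  k = 2: (47 + 29)/92 = 76/92 = 0.8261
  k = 3: (47 + 29 + 16)/92 = 92/92 = 1

Summary (fraction, with percent):

explained: PC1 0.5109 (51.09%), PC2 0.3152 (31.52%), PC3 0.1739 (17.39%);  cumulative: 0.5109, 0.8261, 1


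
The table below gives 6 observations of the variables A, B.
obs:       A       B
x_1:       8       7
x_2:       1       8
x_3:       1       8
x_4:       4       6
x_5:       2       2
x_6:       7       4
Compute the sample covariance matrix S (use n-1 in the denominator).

Step 1 — column means:
  mean(A) = (8 + 1 + 1 + 4 + 2 + 7) / 6 = 23/6 = 3.8333
  mean(B) = (7 + 8 + 8 + 6 + 2 + 4) / 6 = 35/6 = 5.8333

Step 2 — sample covariance S[i,j] = (1/(n-1)) · Σ_k (x_{k,i} - mean_i) · (x_{k,j} - mean_j), with n-1 = 5.
  S[A,A] = ((4.1667)·(4.1667) + (-2.8333)·(-2.8333) + (-2.8333)·(-2.8333) + (0.1667)·(0.1667) + (-1.8333)·(-1.8333) + (3.1667)·(3.1667)) / 5 = 46.8333/5 = 9.3667
  S[A,B] = ((4.1667)·(1.1667) + (-2.8333)·(2.1667) + (-2.8333)·(2.1667) + (0.1667)·(0.1667) + (-1.8333)·(-3.8333) + (3.1667)·(-1.8333)) / 5 = -6.1667/5 = -1.2333
  S[B,B] = ((1.1667)·(1.1667) + (2.1667)·(2.1667) + (2.1667)·(2.1667) + (0.1667)·(0.1667) + (-3.8333)·(-3.8333) + (-1.8333)·(-1.8333)) / 5 = 28.8333/5 = 5.7667

S is symmetric (S[j,i] = S[i,j]). Assembling:

S = [[9.3667, -1.2333],
 [-1.2333, 5.7667]]


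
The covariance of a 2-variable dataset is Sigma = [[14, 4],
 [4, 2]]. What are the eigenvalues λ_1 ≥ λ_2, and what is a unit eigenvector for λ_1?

Step 1 — characteristic polynomial of 2×2 Sigma:
  det(Sigma - λI) = λ² - trace · λ + det = 0.
  trace = 14 + 2 = 16, det = 14·2 - (4)² = 12.
Step 2 — discriminant:
  Δ = trace² - 4·det = 256 - 48 = 208.
Step 3 — eigenvalues:
  λ = (trace ± √Δ)/2 = (16 ± 14.4222)/2,
  λ_1 = 15.2111,  λ_2 = 0.7889.

Step 4 — unit eigenvector for λ_1: solve (Sigma - λ_1 I)v = 0. First row:
  (14 - 15.2111)·v_x + (4)·v_y = 0, i.e. (-1.2111)·v_x + (4)·v_y = 0,
  so v ∝ (b, λ_1 - a) = (4, 1.2111) = u.
  ||u|| = √((4)² + (1.2111)²) = √(17.4668) ≈ 4.1793,
  v_1 = u/||u|| ≈ (0.9571, 0.2898) (||v_1|| = 1).

λ_1 = 15.2111,  λ_2 = 0.7889;  v_1 ≈ (0.9571, 0.2898)


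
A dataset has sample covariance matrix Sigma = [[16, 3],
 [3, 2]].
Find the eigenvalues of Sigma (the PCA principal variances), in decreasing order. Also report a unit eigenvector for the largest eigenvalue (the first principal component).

Step 1 — characteristic polynomial of 2×2 Sigma:
  det(Sigma - λI) = λ² - trace · λ + det = 0.
  trace = 16 + 2 = 18, det = 16·2 - (3)² = 23.
Step 2 — discriminant:
  Δ = trace² - 4·det = 324 - 92 = 232.
Step 3 — eigenvalues:
  λ = (trace ± √Δ)/2 = (18 ± 15.2315)/2,
  λ_1 = 16.6158,  λ_2 = 1.3842.

Step 4 — unit eigenvector for λ_1: solve (Sigma - λ_1 I)v = 0. First row:
  (16 - 16.6158)·v_x + (3)·v_y = 0, i.e. (-0.6158)·v_x + (3)·v_y = 0,
  so v ∝ (b, λ_1 - a) = (3, 0.6158) = u.
  ||u|| = √((3)² + (0.6158)²) = √(9.3792) ≈ 3.0625,
  v_1 = u/||u|| ≈ (0.9796, 0.2011) (||v_1|| = 1).

λ_1 = 16.6158,  λ_2 = 1.3842;  v_1 ≈ (0.9796, 0.2011)


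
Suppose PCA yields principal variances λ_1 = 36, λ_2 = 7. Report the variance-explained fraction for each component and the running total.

Step 1 — total variance = trace(Sigma) = Σ λ_i = 36 + 7 = 43.

Step 2 — fraction explained by component i = λ_i / Σ λ:
  PC1: 36/43 = 0.8372
  PC2: 7/43 = 0.1628

Step 3 — cumulative fraction after k components = (λ_1 + ... + λ_k) / Σ λ:
  k = 1: 36/43 = 0.8372
  k = 2: (36 + 7)/43 = 43/43 = 1

Summary (fraction, with percent):

explained: PC1 0.8372 (83.72%), PC2 0.1628 (16.28%);  cumulative: 0.8372, 1


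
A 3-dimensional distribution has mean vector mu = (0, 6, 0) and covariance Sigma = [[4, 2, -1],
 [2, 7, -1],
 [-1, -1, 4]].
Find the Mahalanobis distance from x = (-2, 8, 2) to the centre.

Step 1 — centre the observation: (x - mu) = (-2, 2, 2).

Step 2 — invert Sigma (cofactor / det for 3×3, or solve directly):
  Sigma^{-1} = [[0.3034, -0.0787, 0.0562],
 [-0.0787, 0.1685, 0.0225],
 [0.0562, 0.0225, 0.2697]].

Step 3 — form the quadratic (x - mu)^T · Sigma^{-1} · (x - mu):
  Sigma^{-1} · (x - mu) = (-0.6517, 0.5393, 0.4719).
  (x - mu)^T · [Sigma^{-1} · (x - mu)] = (-2)·(-0.6517) + (2)·(0.5393) + (2)·(0.4719) = 3.3258.

Step 4 — take square root: d = √(3.3258) ≈ 1.8237.

d(x, mu) = √(3.3258) ≈ 1.8237


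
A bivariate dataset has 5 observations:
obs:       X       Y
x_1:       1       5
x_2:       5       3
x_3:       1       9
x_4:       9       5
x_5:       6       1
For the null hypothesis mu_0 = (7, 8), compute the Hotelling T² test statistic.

Step 1 — sample mean vector:
  mean(X) = (1 + 5 + 1 + 9 + 6) / 5 = 22/5 = 4.4
  mean(Y) = (5 + 3 + 9 + 5 + 1) / 5 = 23/5 = 4.6
  x̄ = (4.4, 4.6),  deviation x̄ - mu_0 = (4.4, 4.6) - (7, 8) = (-2.6, -3.4).

Step 2 — sample covariance matrix, S[i,j] = (1/(n-1)) · Σ_k (x_{k,i} - mean_i) · (x_{k,j} - mean_j), divisor n-1 = 4:
  S[X,X] = ((-3.4)·(-3.4) + (0.6)·(0.6) + (-3.4)·(-3.4) + (4.6)·(4.6) + (1.6)·(1.6)) / 4 = 47.2/4 = 11.8
  S[X,Y] = ((-3.4)·(0.4) + (0.6)·(-1.6) + (-3.4)·(4.4) + (4.6)·(0.4) + (1.6)·(-3.6)) / 4 = -21.2/4 = -5.3
  S[Y,Y] = ((0.4)·(0.4) + (-1.6)·(-1.6) + (4.4)·(4.4) + (0.4)·(0.4) + (-3.6)·(-3.6)) / 4 = 35.2/4 = 8.8
  S = [[11.8, -5.3],
 [-5.3, 8.8]].

Step 3 — invert S. det(S) = 11.8·8.8 - (-5.3)² = 75.75.
  S^{-1} = (1/det) · [[d, -b], [-b, a]] = [[0.1162, 0.07],
 [0.07, 0.1558]].

Step 4 — quadratic form (x̄ - mu_0)^T · S^{-1} · (x̄ - mu_0):
  S^{-1} · (x̄ - mu_0) = (-0.5399, -0.7116),
  (x̄ - mu_0)^T · [...] = (-2.6)·(-0.5399) + (-3.4)·(-0.7116) = 3.8231.

Step 5 — scale by n: T² = 5 · 3.8231 = 19.1155.

T² ≈ 19.1155


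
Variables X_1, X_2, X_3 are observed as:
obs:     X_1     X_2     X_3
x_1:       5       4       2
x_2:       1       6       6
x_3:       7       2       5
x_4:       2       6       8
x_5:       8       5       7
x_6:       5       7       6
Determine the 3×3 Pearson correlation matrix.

Step 1 — column means:
  mean(X_1) = (5 + 1 + 7 + 2 + 8 + 5) / 6 = 28/6 = 4.6667
  mean(X_2) = (4 + 6 + 2 + 6 + 5 + 7) / 6 = 30/6 = 5
  mean(X_3) = (2 + 6 + 5 + 8 + 7 + 6) / 6 = 34/6 = 5.6667

Step 2 — sample variances and covariances s[i,j] = (1/(n-1)) · Σ_k (x_{k,i} - mean_i) · (x_{k,j} - mean_j), with n-1 = 5:
  s[X_1,X_1] = ((0.3333)·(0.3333) + (-3.6667)·(-3.6667) + (2.3333)·(2.3333) + (-2.6667)·(-2.6667) + (3.3333)·(3.3333) + (0.3333)·(0.3333)) / 5 = 37.3333/5 = 7.4667
  s[X_1,X_2] = ((0.3333)·(-1) + (-3.6667)·(1) + (2.3333)·(-3) + (-2.6667)·(1) + (3.3333)·(0) + (0.3333)·(2)) / 5 = -13/5 = -2.6
  s[X_1,X_3] = ((0.3333)·(-3.6667) + (-3.6667)·(0.3333) + (2.3333)·(-0.6667) + (-2.6667)·(2.3333) + (3.3333)·(1.3333) + (0.3333)·(0.3333)) / 5 = -5.6667/5 = -1.1333
  s[X_2,X_2] = ((-1)·(-1) + (1)·(1) + (-3)·(-3) + (1)·(1) + (0)·(0) + (2)·(2)) / 5 = 16/5 = 3.2
  s[X_2,X_3] = ((-1)·(-3.6667) + (1)·(0.3333) + (-3)·(-0.6667) + (1)·(2.3333) + (0)·(1.3333) + (2)·(0.3333)) / 5 = 9/5 = 1.8
  s[X_3,X_3] = ((-3.6667)·(-3.6667) + (0.3333)·(0.3333) + (-0.6667)·(-0.6667) + (2.3333)·(2.3333) + (1.3333)·(1.3333) + (0.3333)·(0.3333)) / 5 = 21.3333/5 = 4.2667
  Sample standard deviations s_i = √(s[i,i]):
  s(X_1) = √(7.4667) = 2.7325
  s(X_2) = √(3.2) = 1.7889
  s(X_3) = √(4.2667) = 2.0656

Step 3 — r_{ij} = s_{ij} / (s_i · s_j):
  r[X_1,X_1] = 1 (diagonal).
  r[X_1,X_2] = -2.6 / (2.7325 · 1.7889) = -2.6 / 4.8881 = -0.5319
  r[X_1,X_3] = -1.1333 / (2.7325 · 2.0656) = -1.1333 / 5.6443 = -0.2008
  r[X_2,X_2] = 1 (diagonal).
  r[X_2,X_3] = 1.8 / (1.7889 · 2.0656) = 1.8 / 3.695 = 0.4871
  r[X_3,X_3] = 1 (diagonal).

R is symmetric with unit diagonal. Assembling:

R = [[1, -0.5319, -0.2008],
 [-0.5319, 1, 0.4871],
 [-0.2008, 0.4871, 1]]


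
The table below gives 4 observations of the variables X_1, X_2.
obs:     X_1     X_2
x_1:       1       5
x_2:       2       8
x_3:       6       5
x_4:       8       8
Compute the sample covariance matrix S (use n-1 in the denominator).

Step 1 — column means:
  mean(X_1) = (1 + 2 + 6 + 8) / 4 = 17/4 = 4.25
  mean(X_2) = (5 + 8 + 5 + 8) / 4 = 26/4 = 6.5

Step 2 — sample covariance S[i,j] = (1/(n-1)) · Σ_k (x_{k,i} - mean_i) · (x_{k,j} - mean_j), with n-1 = 3.
  S[X_1,X_1] = ((-3.25)·(-3.25) + (-2.25)·(-2.25) + (1.75)·(1.75) + (3.75)·(3.75)) / 3 = 32.75/3 = 10.9167
  S[X_1,X_2] = ((-3.25)·(-1.5) + (-2.25)·(1.5) + (1.75)·(-1.5) + (3.75)·(1.5)) / 3 = 4.5/3 = 1.5
  S[X_2,X_2] = ((-1.5)·(-1.5) + (1.5)·(1.5) + (-1.5)·(-1.5) + (1.5)·(1.5)) / 3 = 9/3 = 3

S is symmetric (S[j,i] = S[i,j]). Assembling:

S = [[10.9167, 1.5],
 [1.5, 3]]


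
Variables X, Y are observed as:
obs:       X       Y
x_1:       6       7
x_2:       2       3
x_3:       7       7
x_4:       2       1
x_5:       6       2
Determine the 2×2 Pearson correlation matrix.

Step 1 — column means:
  mean(X) = (6 + 2 + 7 + 2 + 6) / 5 = 23/5 = 4.6
  mean(Y) = (7 + 3 + 7 + 1 + 2) / 5 = 20/5 = 4

Step 2 — sample variances and covariances s[i,j] = (1/(n-1)) · Σ_k (x_{k,i} - mean_i) · (x_{k,j} - mean_j), with n-1 = 4:
  s[X,X] = ((1.4)·(1.4) + (-2.6)·(-2.6) + (2.4)·(2.4) + (-2.6)·(-2.6) + (1.4)·(1.4)) / 4 = 23.2/4 = 5.8
  s[X,Y] = ((1.4)·(3) + (-2.6)·(-1) + (2.4)·(3) + (-2.6)·(-3) + (1.4)·(-2)) / 4 = 19/4 = 4.75
  s[Y,Y] = ((3)·(3) + (-1)·(-1) + (3)·(3) + (-3)·(-3) + (-2)·(-2)) / 4 = 32/4 = 8
  Sample standard deviations s_i = √(s[i,i]):
  s(X) = √(5.8) = 2.4083
  s(Y) = √(8) = 2.8284

Step 3 — r_{ij} = s_{ij} / (s_i · s_j):
  r[X,X] = 1 (diagonal).
  r[X,Y] = 4.75 / (2.4083 · 2.8284) = 4.75 / 6.8118 = 0.6973
  r[Y,Y] = 1 (diagonal).

R is symmetric with unit diagonal. Assembling:

R = [[1, 0.6973],
 [0.6973, 1]]


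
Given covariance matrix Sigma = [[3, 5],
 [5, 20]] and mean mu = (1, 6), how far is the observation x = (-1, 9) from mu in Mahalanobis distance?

Step 1 — centre the observation: (x - mu) = (-2, 3).

Step 2 — invert Sigma. det(Sigma) = 3·20 - (5)² = 35.
  Sigma^{-1} = (1/det) · [[d, -b], [-b, a]] = [[0.5714, -0.1429],
 [-0.1429, 0.0857]].

Step 3 — form the quadratic (x - mu)^T · Sigma^{-1} · (x - mu):
  Sigma^{-1} · (x - mu) = (-1.5714, 0.5429).
  (x - mu)^T · [Sigma^{-1} · (x - mu)] = (-2)·(-1.5714) + (3)·(0.5429) = 4.7714.

Step 4 — take square root: d = √(4.7714) ≈ 2.1844.

d(x, mu) = √(4.7714) ≈ 2.1844


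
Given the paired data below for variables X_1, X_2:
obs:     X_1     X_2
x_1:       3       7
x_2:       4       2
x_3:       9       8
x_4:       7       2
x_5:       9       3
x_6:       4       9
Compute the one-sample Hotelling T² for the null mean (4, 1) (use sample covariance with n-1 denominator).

Step 1 — sample mean vector:
  mean(X_1) = (3 + 4 + 9 + 7 + 9 + 4) / 6 = 36/6 = 6
  mean(X_2) = (7 + 2 + 8 + 2 + 3 + 9) / 6 = 31/6 = 5.1667
  x̄ = (6, 5.1667),  deviation x̄ - mu_0 = (6, 5.1667) - (4, 1) = (2, 4.1667).

Step 2 — sample covariance matrix, S[i,j] = (1/(n-1)) · Σ_k (x_{k,i} - mean_i) · (x_{k,j} - mean_j), divisor n-1 = 5:
  S[X_1,X_1] = ((-3)·(-3) + (-2)·(-2) + (3)·(3) + (1)·(1) + (3)·(3) + (-2)·(-2)) / 5 = 36/5 = 7.2
  S[X_1,X_2] = ((-3)·(1.8333) + (-2)·(-3.1667) + (3)·(2.8333) + (1)·(-3.1667) + (3)·(-2.1667) + (-2)·(3.8333)) / 5 = -8/5 = -1.6
  S[X_2,X_2] = ((1.8333)·(1.8333) + (-3.1667)·(-3.1667) + (2.8333)·(2.8333) + (-3.1667)·(-3.1667) + (-2.1667)·(-2.1667) + (3.8333)·(3.8333)) / 5 = 50.8333/5 = 10.1667
  S = [[7.2, -1.6],
 [-1.6, 10.1667]].

Step 3 — invert S. det(S) = 7.2·10.1667 - (-1.6)² = 70.64.
  S^{-1} = (1/det) · [[d, -b], [-b, a]] = [[0.1439, 0.0227],
 [0.0227, 0.1019]].

Step 4 — quadratic form (x̄ - mu_0)^T · S^{-1} · (x̄ - mu_0):
  S^{-1} · (x̄ - mu_0) = (0.3822, 0.47),
  (x̄ - mu_0)^T · [...] = (2)·(0.3822) + (4.1667)·(0.47) = 2.7227.

Step 5 — scale by n: T² = 6 · 2.7227 = 16.3364.

T² ≈ 16.3364


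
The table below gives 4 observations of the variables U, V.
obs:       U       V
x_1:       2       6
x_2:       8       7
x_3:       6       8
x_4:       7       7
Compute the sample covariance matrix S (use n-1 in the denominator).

Step 1 — column means:
  mean(U) = (2 + 8 + 6 + 7) / 4 = 23/4 = 5.75
  mean(V) = (6 + 7 + 8 + 7) / 4 = 28/4 = 7

Step 2 — sample covariance S[i,j] = (1/(n-1)) · Σ_k (x_{k,i} - mean_i) · (x_{k,j} - mean_j), with n-1 = 3.
  S[U,U] = ((-3.75)·(-3.75) + (2.25)·(2.25) + (0.25)·(0.25) + (1.25)·(1.25)) / 3 = 20.75/3 = 6.9167
  S[U,V] = ((-3.75)·(-1) + (2.25)·(0) + (0.25)·(1) + (1.25)·(0)) / 3 = 4/3 = 1.3333
  S[V,V] = ((-1)·(-1) + (0)·(0) + (1)·(1) + (0)·(0)) / 3 = 2/3 = 0.6667

S is symmetric (S[j,i] = S[i,j]). Assembling:

S = [[6.9167, 1.3333],
 [1.3333, 0.6667]]


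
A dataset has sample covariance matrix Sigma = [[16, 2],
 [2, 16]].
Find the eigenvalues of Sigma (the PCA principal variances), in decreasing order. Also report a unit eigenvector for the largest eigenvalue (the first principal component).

Step 1 — characteristic polynomial of 2×2 Sigma:
  det(Sigma - λI) = λ² - trace · λ + det = 0.
  trace = 16 + 16 = 32, det = 16·16 - (2)² = 252.
Step 2 — discriminant:
  Δ = trace² - 4·det = 1024 - 1008 = 16.
Step 3 — eigenvalues:
  λ = (trace ± √Δ)/2 = (32 ± 4)/2,
  λ_1 = 18,  λ_2 = 14.

Step 4 — unit eigenvector for λ_1: solve (Sigma - λ_1 I)v = 0. First row:
  (16 - 18)·v_x + (2)·v_y = 0, i.e. (-2)·v_x + (2)·v_y = 0,
  so v ∝ (b, λ_1 - a) = (2, 2) = u.
  ||u|| = √((2)² + (2)²) = √(8) ≈ 2.8284,
  v_1 = u/||u|| ≈ (0.7071, 0.7071) (||v_1|| = 1).

λ_1 = 18,  λ_2 = 14;  v_1 ≈ (0.7071, 0.7071)


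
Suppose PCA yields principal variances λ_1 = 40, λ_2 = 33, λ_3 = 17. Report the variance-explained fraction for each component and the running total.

Step 1 — total variance = trace(Sigma) = Σ λ_i = 40 + 33 + 17 = 90.

Step 2 — fraction explained by component i = λ_i / Σ λ:
  PC1: 40/90 = 0.4444
  PC2: 33/90 = 0.3667
  PC3: 17/90 = 0.1889

Step 3 — cumulative fraction after k components = (λ_1 + ... + λ_k) / Σ λ:
  k = 1: 40/90 = 0.4444
  k = 2: (40 + 33)/90 = 73/90 = 0.8111
  k = 3: (40 + 33 + 17)/90 = 90/90 = 1

Summary (fraction, with percent):

explained: PC1 0.4444 (44.44%), PC2 0.3667 (36.67%), PC3 0.1889 (18.89%);  cumulative: 0.4444, 0.8111, 1


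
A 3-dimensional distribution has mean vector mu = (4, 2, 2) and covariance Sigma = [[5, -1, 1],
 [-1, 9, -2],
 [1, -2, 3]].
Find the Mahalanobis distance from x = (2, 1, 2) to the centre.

Step 1 — centre the observation: (x - mu) = (-2, -1, 0).

Step 2 — invert Sigma (cofactor / det for 3×3, or solve directly):
  Sigma^{-1} = [[0.215, 0.0093, -0.0654],
 [0.0093, 0.1308, 0.0841],
 [-0.0654, 0.0841, 0.4112]].

Step 3 — form the quadratic (x - mu)^T · Sigma^{-1} · (x - mu):
  Sigma^{-1} · (x - mu) = (-0.4393, -0.1495, 0.0467).
  (x - mu)^T · [Sigma^{-1} · (x - mu)] = (-2)·(-0.4393) + (-1)·(-0.1495) + (0)·(0.0467) = 1.028.

Step 4 — take square root: d = √(1.028) ≈ 1.0139.

d(x, mu) = √(1.028) ≈ 1.0139


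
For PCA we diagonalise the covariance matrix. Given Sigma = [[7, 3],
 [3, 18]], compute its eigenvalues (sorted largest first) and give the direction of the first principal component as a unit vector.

Step 1 — characteristic polynomial of 2×2 Sigma:
  det(Sigma - λI) = λ² - trace · λ + det = 0.
  trace = 7 + 18 = 25, det = 7·18 - (3)² = 117.
Step 2 — discriminant:
  Δ = trace² - 4·det = 625 - 468 = 157.
Step 3 — eigenvalues:
  λ = (trace ± √Δ)/2 = (25 ± 12.53)/2,
  λ_1 = 18.765,  λ_2 = 6.235.

Step 4 — unit eigenvector for λ_1: solve (Sigma - λ_1 I)v = 0. First row:
  (7 - 18.765)·v_x + (3)·v_y = 0, i.e. (-11.765)·v_x + (3)·v_y = 0,
  so v ∝ (b, λ_1 - a) = (3, 11.765) = u.
  ||u|| = √((3)² + (11.765)²) = √(147.4148) ≈ 12.1414,
  v_1 = u/||u|| ≈ (0.2471, 0.969) (||v_1|| = 1).

λ_1 = 18.765,  λ_2 = 6.235;  v_1 ≈ (0.2471, 0.969)


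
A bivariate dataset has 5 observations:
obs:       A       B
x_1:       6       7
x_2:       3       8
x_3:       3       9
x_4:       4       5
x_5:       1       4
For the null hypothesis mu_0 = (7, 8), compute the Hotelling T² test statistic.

Step 1 — sample mean vector:
  mean(A) = (6 + 3 + 3 + 4 + 1) / 5 = 17/5 = 3.4
  mean(B) = (7 + 8 + 9 + 5 + 4) / 5 = 33/5 = 6.6
  x̄ = (3.4, 6.6),  deviation x̄ - mu_0 = (3.4, 6.6) - (7, 8) = (-3.6, -1.4).

Step 2 — sample covariance matrix, S[i,j] = (1/(n-1)) · Σ_k (x_{k,i} - mean_i) · (x_{k,j} - mean_j), divisor n-1 = 4:
  S[A,A] = ((2.6)·(2.6) + (-0.4)·(-0.4) + (-0.4)·(-0.4) + (0.6)·(0.6) + (-2.4)·(-2.4)) / 4 = 13.2/4 = 3.3
  S[A,B] = ((2.6)·(0.4) + (-0.4)·(1.4) + (-0.4)·(2.4) + (0.6)·(-1.6) + (-2.4)·(-2.6)) / 4 = 4.8/4 = 1.2
  S[B,B] = ((0.4)·(0.4) + (1.4)·(1.4) + (2.4)·(2.4) + (-1.6)·(-1.6) + (-2.6)·(-2.6)) / 4 = 17.2/4 = 4.3
  S = [[3.3, 1.2],
 [1.2, 4.3]].

Step 3 — invert S. det(S) = 3.3·4.3 - (1.2)² = 12.75.
  S^{-1} = (1/det) · [[d, -b], [-b, a]] = [[0.3373, -0.0941],
 [-0.0941, 0.2588]].

Step 4 — quadratic form (x̄ - mu_0)^T · S^{-1} · (x̄ - mu_0):
  S^{-1} · (x̄ - mu_0) = (-1.0824, -0.0235),
  (x̄ - mu_0)^T · [...] = (-3.6)·(-1.0824) + (-1.4)·(-0.0235) = 3.9294.

Step 5 — scale by n: T² = 5 · 3.9294 = 19.6471.

T² ≈ 19.6471


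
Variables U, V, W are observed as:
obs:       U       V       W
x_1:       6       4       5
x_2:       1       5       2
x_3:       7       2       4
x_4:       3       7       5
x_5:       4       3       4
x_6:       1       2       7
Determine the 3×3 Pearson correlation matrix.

Step 1 — column means:
  mean(U) = (6 + 1 + 7 + 3 + 4 + 1) / 6 = 22/6 = 3.6667
  mean(V) = (4 + 5 + 2 + 7 + 3 + 2) / 6 = 23/6 = 3.8333
  mean(W) = (5 + 2 + 4 + 5 + 4 + 7) / 6 = 27/6 = 4.5

Step 2 — sample variances and covariances s[i,j] = (1/(n-1)) · Σ_k (x_{k,i} - mean_i) · (x_{k,j} - mean_j), with n-1 = 5:
  s[U,U] = ((2.3333)·(2.3333) + (-2.6667)·(-2.6667) + (3.3333)·(3.3333) + (-0.6667)·(-0.6667) + (0.3333)·(0.3333) + (-2.6667)·(-2.6667)) / 5 = 31.3333/5 = 6.2667
  s[U,V] = ((2.3333)·(0.1667) + (-2.6667)·(1.1667) + (3.3333)·(-1.8333) + (-0.6667)·(3.1667) + (0.3333)·(-0.8333) + (-2.6667)·(-1.8333)) / 5 = -6.3333/5 = -1.2667
  s[U,W] = ((2.3333)·(0.5) + (-2.6667)·(-2.5) + (3.3333)·(-0.5) + (-0.6667)·(0.5) + (0.3333)·(-0.5) + (-2.6667)·(2.5)) / 5 = -1/5 = -0.2
  s[V,V] = ((0.1667)·(0.1667) + (1.1667)·(1.1667) + (-1.8333)·(-1.8333) + (3.1667)·(3.1667) + (-0.8333)·(-0.8333) + (-1.8333)·(-1.8333)) / 5 = 18.8333/5 = 3.7667
  s[V,W] = ((0.1667)·(0.5) + (1.1667)·(-2.5) + (-1.8333)·(-0.5) + (3.1667)·(0.5) + (-0.8333)·(-0.5) + (-1.8333)·(2.5)) / 5 = -4.5/5 = -0.9
  s[W,W] = ((0.5)·(0.5) + (-2.5)·(-2.5) + (-0.5)·(-0.5) + (0.5)·(0.5) + (-0.5)·(-0.5) + (2.5)·(2.5)) / 5 = 13.5/5 = 2.7
  Sample standard deviations s_i = √(s[i,i]):
  s(U) = √(6.2667) = 2.5033
  s(V) = √(3.7667) = 1.9408
  s(W) = √(2.7) = 1.6432

Step 3 — r_{ij} = s_{ij} / (s_i · s_j):
  r[U,U] = 1 (diagonal).
  r[U,V] = -1.2667 / (2.5033 · 1.9408) = -1.2667 / 4.8584 = -0.2607
  r[U,W] = -0.2 / (2.5033 · 1.6432) = -0.2 / 4.1134 = -0.0486
  r[V,V] = 1 (diagonal).
  r[V,W] = -0.9 / (1.9408 · 1.6432) = -0.9 / 3.189 = -0.2822
  r[W,W] = 1 (diagonal).

R is symmetric with unit diagonal. Assembling:

R = [[1, -0.2607, -0.0486],
 [-0.2607, 1, -0.2822],
 [-0.0486, -0.2822, 1]]


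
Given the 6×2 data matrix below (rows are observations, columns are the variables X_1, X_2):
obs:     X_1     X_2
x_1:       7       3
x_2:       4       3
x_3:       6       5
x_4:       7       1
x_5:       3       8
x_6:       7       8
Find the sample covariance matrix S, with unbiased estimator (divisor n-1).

Step 1 — column means:
  mean(X_1) = (7 + 4 + 6 + 7 + 3 + 7) / 6 = 34/6 = 5.6667
  mean(X_2) = (3 + 3 + 5 + 1 + 8 + 8) / 6 = 28/6 = 4.6667

Step 2 — sample covariance S[i,j] = (1/(n-1)) · Σ_k (x_{k,i} - mean_i) · (x_{k,j} - mean_j), with n-1 = 5.
  S[X_1,X_1] = ((1.3333)·(1.3333) + (-1.6667)·(-1.6667) + (0.3333)·(0.3333) + (1.3333)·(1.3333) + (-2.6667)·(-2.6667) + (1.3333)·(1.3333)) / 5 = 15.3333/5 = 3.0667
  S[X_1,X_2] = ((1.3333)·(-1.6667) + (-1.6667)·(-1.6667) + (0.3333)·(0.3333) + (1.3333)·(-3.6667) + (-2.6667)·(3.3333) + (1.3333)·(3.3333)) / 5 = -8.6667/5 = -1.7333
  S[X_2,X_2] = ((-1.6667)·(-1.6667) + (-1.6667)·(-1.6667) + (0.3333)·(0.3333) + (-3.6667)·(-3.6667) + (3.3333)·(3.3333) + (3.3333)·(3.3333)) / 5 = 41.3333/5 = 8.2667

S is symmetric (S[j,i] = S[i,j]). Assembling:

S = [[3.0667, -1.7333],
 [-1.7333, 8.2667]]


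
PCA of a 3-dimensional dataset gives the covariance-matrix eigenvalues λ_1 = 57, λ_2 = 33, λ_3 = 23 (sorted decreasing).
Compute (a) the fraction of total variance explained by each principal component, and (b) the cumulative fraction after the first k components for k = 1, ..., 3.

Step 1 — total variance = trace(Sigma) = Σ λ_i = 57 + 33 + 23 = 113.

Step 2 — fraction explained by component i = λ_i / Σ λ:
  PC1: 57/113 = 0.5044
  PC2: 33/113 = 0.292
  PC3: 23/113 = 0.2035

Step 3 — cumulative fraction after k components = (λ_1 + ... + λ_k) / Σ λ:
  k = 1: 57/113 = 0.5044
  k = 2: (57 + 33)/113 = 90/113 = 0.7965
  k = 3: (57 + 33 + 23)/113 = 113/113 = 1

Summary (fraction, with percent):

explained: PC1 0.5044 (50.44%), PC2 0.292 (29.2%), PC3 0.2035 (20.35%);  cumulative: 0.5044, 0.7965, 1


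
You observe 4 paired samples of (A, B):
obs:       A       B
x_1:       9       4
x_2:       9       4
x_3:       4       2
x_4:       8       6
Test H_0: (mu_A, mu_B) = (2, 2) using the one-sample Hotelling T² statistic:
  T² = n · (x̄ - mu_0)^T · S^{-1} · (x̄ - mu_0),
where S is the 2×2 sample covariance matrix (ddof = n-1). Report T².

Step 1 — sample mean vector:
  mean(A) = (9 + 9 + 4 + 8) / 4 = 30/4 = 7.5
  mean(B) = (4 + 4 + 2 + 6) / 4 = 16/4 = 4
  x̄ = (7.5, 4),  deviation x̄ - mu_0 = (7.5, 4) - (2, 2) = (5.5, 2).

Step 2 — sample covariance matrix, S[i,j] = (1/(n-1)) · Σ_k (x_{k,i} - mean_i) · (x_{k,j} - mean_j), divisor n-1 = 3:
  S[A,A] = ((1.5)·(1.5) + (1.5)·(1.5) + (-3.5)·(-3.5) + (0.5)·(0.5)) / 3 = 17/3 = 5.6667
  S[A,B] = ((1.5)·(0) + (1.5)·(0) + (-3.5)·(-2) + (0.5)·(2)) / 3 = 8/3 = 2.6667
  S[B,B] = ((0)·(0) + (0)·(0) + (-2)·(-2) + (2)·(2)) / 3 = 8/3 = 2.6667
  S = [[5.6667, 2.6667],
 [2.6667, 2.6667]].

Step 3 — invert S. det(S) = 5.6667·2.6667 - (2.6667)² = 8.
  S^{-1} = (1/det) · [[d, -b], [-b, a]] = [[0.3333, -0.3333],
 [-0.3333, 0.7083]].

Step 4 — quadratic form (x̄ - mu_0)^T · S^{-1} · (x̄ - mu_0):
  S^{-1} · (x̄ - mu_0) = (1.1667, -0.4167),
  (x̄ - mu_0)^T · [...] = (5.5)·(1.1667) + (2)·(-0.4167) = 5.5833.

Step 5 — scale by n: T² = 4 · 5.5833 = 22.3333.

T² ≈ 22.3333


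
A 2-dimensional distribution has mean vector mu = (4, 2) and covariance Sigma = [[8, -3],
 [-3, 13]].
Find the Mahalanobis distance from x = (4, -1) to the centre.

Step 1 — centre the observation: (x - mu) = (0, -3).

Step 2 — invert Sigma. det(Sigma) = 8·13 - (-3)² = 95.
  Sigma^{-1} = (1/det) · [[d, -b], [-b, a]] = [[0.1368, 0.0316],
 [0.0316, 0.0842]].

Step 3 — form the quadratic (x - mu)^T · Sigma^{-1} · (x - mu):
  Sigma^{-1} · (x - mu) = (-0.0947, -0.2526).
  (x - mu)^T · [Sigma^{-1} · (x - mu)] = (0)·(-0.0947) + (-3)·(-0.2526) = 0.7579.

Step 4 — take square root: d = √(0.7579) ≈ 0.8706.

d(x, mu) = √(0.7579) ≈ 0.8706


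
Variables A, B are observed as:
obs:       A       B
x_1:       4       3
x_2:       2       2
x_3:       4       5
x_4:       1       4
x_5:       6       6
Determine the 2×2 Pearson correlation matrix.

Step 1 — column means:
  mean(A) = (4 + 2 + 4 + 1 + 6) / 5 = 17/5 = 3.4
  mean(B) = (3 + 2 + 5 + 4 + 6) / 5 = 20/5 = 4

Step 2 — sample variances and covariances s[i,j] = (1/(n-1)) · Σ_k (x_{k,i} - mean_i) · (x_{k,j} - mean_j), with n-1 = 4:
  s[A,A] = ((0.6)·(0.6) + (-1.4)·(-1.4) + (0.6)·(0.6) + (-2.4)·(-2.4) + (2.6)·(2.6)) / 4 = 15.2/4 = 3.8
  s[A,B] = ((0.6)·(-1) + (-1.4)·(-2) + (0.6)·(1) + (-2.4)·(0) + (2.6)·(2)) / 4 = 8/4 = 2
  s[B,B] = ((-1)·(-1) + (-2)·(-2) + (1)·(1) + (0)·(0) + (2)·(2)) / 4 = 10/4 = 2.5
  Sample standard deviations s_i = √(s[i,i]):
  s(A) = √(3.8) = 1.9494
  s(B) = √(2.5) = 1.5811

Step 3 — r_{ij} = s_{ij} / (s_i · s_j):
  r[A,A] = 1 (diagonal).
  r[A,B] = 2 / (1.9494 · 1.5811) = 2 / 3.0822 = 0.6489
  r[B,B] = 1 (diagonal).

R is symmetric with unit diagonal. Assembling:

R = [[1, 0.6489],
 [0.6489, 1]]


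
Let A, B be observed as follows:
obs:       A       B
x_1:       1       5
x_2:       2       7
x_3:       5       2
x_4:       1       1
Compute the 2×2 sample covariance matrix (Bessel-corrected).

Step 1 — column means:
  mean(A) = (1 + 2 + 5 + 1) / 4 = 9/4 = 2.25
  mean(B) = (5 + 7 + 2 + 1) / 4 = 15/4 = 3.75

Step 2 — sample covariance S[i,j] = (1/(n-1)) · Σ_k (x_{k,i} - mean_i) · (x_{k,j} - mean_j), with n-1 = 3.
  S[A,A] = ((-1.25)·(-1.25) + (-0.25)·(-0.25) + (2.75)·(2.75) + (-1.25)·(-1.25)) / 3 = 10.75/3 = 3.5833
  S[A,B] = ((-1.25)·(1.25) + (-0.25)·(3.25) + (2.75)·(-1.75) + (-1.25)·(-2.75)) / 3 = -3.75/3 = -1.25
  S[B,B] = ((1.25)·(1.25) + (3.25)·(3.25) + (-1.75)·(-1.75) + (-2.75)·(-2.75)) / 3 = 22.75/3 = 7.5833

S is symmetric (S[j,i] = S[i,j]). Assembling:

S = [[3.5833, -1.25],
 [-1.25, 7.5833]]


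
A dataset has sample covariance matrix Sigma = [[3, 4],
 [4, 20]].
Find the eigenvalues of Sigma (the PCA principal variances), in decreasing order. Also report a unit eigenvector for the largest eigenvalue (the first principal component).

Step 1 — characteristic polynomial of 2×2 Sigma:
  det(Sigma - λI) = λ² - trace · λ + det = 0.
  trace = 3 + 20 = 23, det = 3·20 - (4)² = 44.
Step 2 — discriminant:
  Δ = trace² - 4·det = 529 - 176 = 353.
Step 3 — eigenvalues:
  λ = (trace ± √Δ)/2 = (23 ± 18.7883)/2,
  λ_1 = 20.8941,  λ_2 = 2.1059.

Step 4 — unit eigenvector for λ_1: solve (Sigma - λ_1 I)v = 0. First row:
  (3 - 20.8941)·v_x + (4)·v_y = 0, i.e. (-17.8941)·v_x + (4)·v_y = 0,
  so v ∝ (b, λ_1 - a) = (4, 17.8941) = u.
  ||u|| = √((4)² + (17.8941)²) = √(336.2005) ≈ 18.3358,
  v_1 = u/||u|| ≈ (0.2182, 0.9759) (||v_1|| = 1).

λ_1 = 20.8941,  λ_2 = 2.1059;  v_1 ≈ (0.2182, 0.9759)


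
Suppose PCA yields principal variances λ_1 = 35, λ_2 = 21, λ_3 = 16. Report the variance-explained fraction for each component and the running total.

Step 1 — total variance = trace(Sigma) = Σ λ_i = 35 + 21 + 16 = 72.

Step 2 — fraction explained by component i = λ_i / Σ λ:
  PC1: 35/72 = 0.4861
  PC2: 21/72 = 0.2917
  PC3: 16/72 = 0.2222

Step 3 — cumulative fraction after k components = (λ_1 + ... + λ_k) / Σ λ:
  k = 1: 35/72 = 0.4861
  k = 2: (35 + 21)/72 = 56/72 = 0.7778
  k = 3: (35 + 21 + 16)/72 = 72/72 = 1

Summary (fraction, with percent):

explained: PC1 0.4861 (48.61%), PC2 0.2917 (29.17%), PC3 0.2222 (22.22%);  cumulative: 0.4861, 0.7778, 1


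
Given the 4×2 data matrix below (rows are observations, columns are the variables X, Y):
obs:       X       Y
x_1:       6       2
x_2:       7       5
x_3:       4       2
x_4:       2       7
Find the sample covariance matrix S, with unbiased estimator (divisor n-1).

Step 1 — column means:
  mean(X) = (6 + 7 + 4 + 2) / 4 = 19/4 = 4.75
  mean(Y) = (2 + 5 + 2 + 7) / 4 = 16/4 = 4

Step 2 — sample covariance S[i,j] = (1/(n-1)) · Σ_k (x_{k,i} - mean_i) · (x_{k,j} - mean_j), with n-1 = 3.
  S[X,X] = ((1.25)·(1.25) + (2.25)·(2.25) + (-0.75)·(-0.75) + (-2.75)·(-2.75)) / 3 = 14.75/3 = 4.9167
  S[X,Y] = ((1.25)·(-2) + (2.25)·(1) + (-0.75)·(-2) + (-2.75)·(3)) / 3 = -7/3 = -2.3333
  S[Y,Y] = ((-2)·(-2) + (1)·(1) + (-2)·(-2) + (3)·(3)) / 3 = 18/3 = 6

S is symmetric (S[j,i] = S[i,j]). Assembling:

S = [[4.9167, -2.3333],
 [-2.3333, 6]]


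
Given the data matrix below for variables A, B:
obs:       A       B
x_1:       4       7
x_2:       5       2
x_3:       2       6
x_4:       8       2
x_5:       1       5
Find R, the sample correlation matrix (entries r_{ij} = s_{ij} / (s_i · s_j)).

Step 1 — column means:
  mean(A) = (4 + 5 + 2 + 8 + 1) / 5 = 20/5 = 4
  mean(B) = (7 + 2 + 6 + 2 + 5) / 5 = 22/5 = 4.4

Step 2 — sample variances and covariances s[i,j] = (1/(n-1)) · Σ_k (x_{k,i} - mean_i) · (x_{k,j} - mean_j), with n-1 = 4:
  s[A,A] = ((0)·(0) + (1)·(1) + (-2)·(-2) + (4)·(4) + (-3)·(-3)) / 4 = 30/4 = 7.5
  s[A,B] = ((0)·(2.6) + (1)·(-2.4) + (-2)·(1.6) + (4)·(-2.4) + (-3)·(0.6)) / 4 = -17/4 = -4.25
  s[B,B] = ((2.6)·(2.6) + (-2.4)·(-2.4) + (1.6)·(1.6) + (-2.4)·(-2.4) + (0.6)·(0.6)) / 4 = 21.2/4 = 5.3
  Sample standard deviations s_i = √(s[i,i]):
  s(A) = √(7.5) = 2.7386
  s(B) = √(5.3) = 2.3022

Step 3 — r_{ij} = s_{ij} / (s_i · s_j):
  r[A,A] = 1 (diagonal).
  r[A,B] = -4.25 / (2.7386 · 2.3022) = -4.25 / 6.3048 = -0.6741
  r[B,B] = 1 (diagonal).

R is symmetric with unit diagonal. Assembling:

R = [[1, -0.6741],
 [-0.6741, 1]]


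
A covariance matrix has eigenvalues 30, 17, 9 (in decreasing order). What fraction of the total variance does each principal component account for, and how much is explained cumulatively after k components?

Step 1 — total variance = trace(Sigma) = Σ λ_i = 30 + 17 + 9 = 56.

Step 2 — fraction explained by component i = λ_i / Σ λ:
  PC1: 30/56 = 0.5357
  PC2: 17/56 = 0.3036
  PC3: 9/56 = 0.1607

Step 3 — cumulative fraction after k components = (λ_1 + ... + λ_k) / Σ λ:
  k = 1: 30/56 = 0.5357
  k = 2: (30 + 17)/56 = 47/56 = 0.8393
  k = 3: (30 + 17 + 9)/56 = 56/56 = 1

Summary (fraction, with percent):

explained: PC1 0.5357 (53.57%), PC2 0.3036 (30.36%), PC3 0.1607 (16.07%);  cumulative: 0.5357, 0.8393, 1


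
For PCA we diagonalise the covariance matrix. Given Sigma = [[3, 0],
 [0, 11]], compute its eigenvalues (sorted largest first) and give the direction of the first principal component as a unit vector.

Step 1 — characteristic polynomial of 2×2 Sigma:
  det(Sigma - λI) = λ² - trace · λ + det = 0.
  trace = 3 + 11 = 14, det = 3·11 - (0)² = 33.
Step 2 — discriminant:
  Δ = trace² - 4·det = 196 - 132 = 64.
Step 3 — eigenvalues:
  λ = (trace ± √Δ)/2 = (14 ± 8)/2,
  λ_1 = 11,  λ_2 = 3.

Step 4 — unit eigenvector for λ_1: Sigma is diagonal, so its eigenvectors are the coordinate axes. λ_1 = 11 is the diagonal entry on the second coordinate axis, hence
  v_1 = (0, 1) (||v_1|| = 1).

λ_1 = 11,  λ_2 = 3;  v_1 ≈ (0, 1)


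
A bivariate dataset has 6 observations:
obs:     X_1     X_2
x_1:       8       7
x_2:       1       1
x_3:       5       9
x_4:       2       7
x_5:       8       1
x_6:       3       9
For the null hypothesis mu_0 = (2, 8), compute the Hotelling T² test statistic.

Step 1 — sample mean vector:
  mean(X_1) = (8 + 1 + 5 + 2 + 8 + 3) / 6 = 27/6 = 4.5
  mean(X_2) = (7 + 1 + 9 + 7 + 1 + 9) / 6 = 34/6 = 5.6667
  x̄ = (4.5, 5.6667),  deviation x̄ - mu_0 = (4.5, 5.6667) - (2, 8) = (2.5, -2.3333).

Step 2 — sample covariance matrix, S[i,j] = (1/(n-1)) · Σ_k (x_{k,i} - mean_i) · (x_{k,j} - mean_j), divisor n-1 = 5:
  S[X_1,X_1] = ((3.5)·(3.5) + (-3.5)·(-3.5) + (0.5)·(0.5) + (-2.5)·(-2.5) + (3.5)·(3.5) + (-1.5)·(-1.5)) / 5 = 45.5/5 = 9.1
  S[X_1,X_2] = ((3.5)·(1.3333) + (-3.5)·(-4.6667) + (0.5)·(3.3333) + (-2.5)·(1.3333) + (3.5)·(-4.6667) + (-1.5)·(3.3333)) / 5 = -2/5 = -0.4
  S[X_2,X_2] = ((1.3333)·(1.3333) + (-4.6667)·(-4.6667) + (3.3333)·(3.3333) + (1.3333)·(1.3333) + (-4.6667)·(-4.6667) + (3.3333)·(3.3333)) / 5 = 69.3333/5 = 13.8667
  S = [[9.1, -0.4],
 [-0.4, 13.8667]].

Step 3 — invert S. det(S) = 9.1·13.8667 - (-0.4)² = 126.0267.
  S^{-1} = (1/det) · [[d, -b], [-b, a]] = [[0.11, 0.0032],
 [0.0032, 0.0722]].

Step 4 — quadratic form (x̄ - mu_0)^T · S^{-1} · (x̄ - mu_0):
  S^{-1} · (x̄ - mu_0) = (0.2677, -0.1605),
  (x̄ - mu_0)^T · [...] = (2.5)·(0.2677) + (-2.3333)·(-0.1605) = 1.0438.

Step 5 — scale by n: T² = 6 · 1.0438 = 6.2627.

T² ≈ 6.2627


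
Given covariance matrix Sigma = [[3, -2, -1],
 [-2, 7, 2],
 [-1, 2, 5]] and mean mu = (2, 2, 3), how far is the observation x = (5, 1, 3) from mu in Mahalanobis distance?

Step 1 — centre the observation: (x - mu) = (3, -1, 0).

Step 2 — invert Sigma (cofactor / det for 3×3, or solve directly):
  Sigma^{-1} = [[0.4189, 0.1081, 0.0405],
 [0.1081, 0.1892, -0.0541],
 [0.0405, -0.0541, 0.2297]].

Step 3 — form the quadratic (x - mu)^T · Sigma^{-1} · (x - mu):
  Sigma^{-1} · (x - mu) = (1.1486, 0.1351, 0.1757).
  (x - mu)^T · [Sigma^{-1} · (x - mu)] = (3)·(1.1486) + (-1)·(0.1351) + (0)·(0.1757) = 3.3108.

Step 4 — take square root: d = √(3.3108) ≈ 1.8196.

d(x, mu) = √(3.3108) ≈ 1.8196


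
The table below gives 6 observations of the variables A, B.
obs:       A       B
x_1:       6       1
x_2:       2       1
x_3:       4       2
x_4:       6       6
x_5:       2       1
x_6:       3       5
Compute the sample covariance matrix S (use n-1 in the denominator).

Step 1 — column means:
  mean(A) = (6 + 2 + 4 + 6 + 2 + 3) / 6 = 23/6 = 3.8333
  mean(B) = (1 + 1 + 2 + 6 + 1 + 5) / 6 = 16/6 = 2.6667

Step 2 — sample covariance S[i,j] = (1/(n-1)) · Σ_k (x_{k,i} - mean_i) · (x_{k,j} - mean_j), with n-1 = 5.
  S[A,A] = ((2.1667)·(2.1667) + (-1.8333)·(-1.8333) + (0.1667)·(0.1667) + (2.1667)·(2.1667) + (-1.8333)·(-1.8333) + (-0.8333)·(-0.8333)) / 5 = 16.8333/5 = 3.3667
  S[A,B] = ((2.1667)·(-1.6667) + (-1.8333)·(-1.6667) + (0.1667)·(-0.6667) + (2.1667)·(3.3333) + (-1.8333)·(-1.6667) + (-0.8333)·(2.3333)) / 5 = 7.6667/5 = 1.5333
  S[B,B] = ((-1.6667)·(-1.6667) + (-1.6667)·(-1.6667) + (-0.6667)·(-0.6667) + (3.3333)·(3.3333) + (-1.6667)·(-1.6667) + (2.3333)·(2.3333)) / 5 = 25.3333/5 = 5.0667

S is symmetric (S[j,i] = S[i,j]). Assembling:

S = [[3.3667, 1.5333],
 [1.5333, 5.0667]]


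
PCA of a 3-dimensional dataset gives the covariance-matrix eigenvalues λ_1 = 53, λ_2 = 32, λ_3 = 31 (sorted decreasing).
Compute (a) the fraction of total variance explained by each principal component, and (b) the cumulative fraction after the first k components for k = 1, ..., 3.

Step 1 — total variance = trace(Sigma) = Σ λ_i = 53 + 32 + 31 = 116.

Step 2 — fraction explained by component i = λ_i / Σ λ:
  PC1: 53/116 = 0.4569
  PC2: 32/116 = 0.2759
  PC3: 31/116 = 0.2672

Step 3 — cumulative fraction after k components = (λ_1 + ... + λ_k) / Σ λ:
  k = 1: 53/116 = 0.4569
  k = 2: (53 + 32)/116 = 85/116 = 0.7328
  k = 3: (53 + 32 + 31)/116 = 116/116 = 1

Summary (fraction, with percent):

explained: PC1 0.4569 (45.69%), PC2 0.2759 (27.59%), PC3 0.2672 (26.72%);  cumulative: 0.4569, 0.7328, 1
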